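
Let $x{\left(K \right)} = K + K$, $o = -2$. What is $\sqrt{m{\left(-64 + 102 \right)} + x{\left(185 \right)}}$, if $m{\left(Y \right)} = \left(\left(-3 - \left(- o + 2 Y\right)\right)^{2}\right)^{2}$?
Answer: $\sqrt{43047091} \approx 6561.0$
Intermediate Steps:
$x{\left(K \right)} = 2 K$
$m{\left(Y \right)} = \left(-5 - 2 Y\right)^{4}$ ($m{\left(Y \right)} = \left(\left(-3 - \left(2 + 2 Y\right)\right)^{2}\right)^{2} = \left(\left(-5 - 2 Y\right)^{2}\right)^{2} = \left(-5 - 2 Y\right)^{4}$)
$\sqrt{m{\left(-64 + 102 \right)} + x{\left(185 \right)}} = \sqrt{\left(5 + 2 \left(-64 + 102\right)\right)^{4} + 2 \cdot 185} = \sqrt{\left(5 + 2 \cdot 38\right)^{4} + 370} = \sqrt{\left(5 + 76\right)^{4} + 370} = \sqrt{81^{4} + 370} = \sqrt{43046721 + 370} = \sqrt{43047091}$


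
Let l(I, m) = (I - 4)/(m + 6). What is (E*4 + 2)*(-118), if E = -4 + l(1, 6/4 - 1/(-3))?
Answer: 86140/47 ≈ 1832.8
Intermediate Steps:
l(I, m) = (-4 + I)/(6 + m)
E = -206/47 (E = -4 + (-4 + 1)/(6 + (6/4 - 1/(-3))) = -4 - 3/(6 + (6*(1/4) - 1*(-1/3))) = -4 - 3/(6 + (3/2 + 1/3)) = -4 - 3/(6 + 11/6) = -4 - 3/(47/6) = -4 + (6/47)*(-3) = -4 - 18/47 = -206/47 ≈ -4.3830)
(E*4 + 2)*(-118) = (-206/47*4 + 2)*(-118) = (-824/47 + 2)*(-118) = -730/47*(-118) = 86140/47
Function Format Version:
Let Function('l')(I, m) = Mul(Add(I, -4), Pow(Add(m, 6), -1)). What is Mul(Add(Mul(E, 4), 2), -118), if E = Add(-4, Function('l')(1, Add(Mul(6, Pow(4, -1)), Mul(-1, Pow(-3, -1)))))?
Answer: Rational(86140, 47) ≈ 1832.8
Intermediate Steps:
Function('l')(I, m) = Mul(Pow(Add(6, m), -1), Add(-4, I)) (Function('l')(I, m) = Mul(Add(-4, I), Pow(Add(6, m), -1)) = Mul(Pow(Add(6, m), -1), Add(-4, I)))
E = Rational(-206, 47) (E = Add(-4, Mul(Pow(Add(6, Add(Mul(6, Pow(4, -1)), Mul(-1, Pow(-3, -1)))), -1), Add(-4, 1))) = Add(-4, Mul(Pow(Add(6, Add(Mul(6, Rational(1, 4)), Mul(-1, Rational(-1, 3)))), -1), -3)) = Add(-4, Mul(Pow(Add(6, Add(Rational(3, 2), Rational(1, 3))), -1), -3)) = Add(-4, Mul(Pow(Add(6, Rational(11, 6)), -1), -3)) = Add(-4, Mul(Pow(Rational(47, 6), -1), -3)) = Add(-4, Mul(Rational(6, 47), -3)) = Add(-4, Rational(-18, 47)) = Rational(-206, 47) ≈ -4.3830)
Mul(Add(Mul(E, 4), 2), -118) = Mul(Add(Mul(Rational(-206, 47), 4), 2), -118) = Mul(Add(Rational(-824, 47), 2), -118) = Mul(Rational(-730, 47), -118) = Rational(86140, 47)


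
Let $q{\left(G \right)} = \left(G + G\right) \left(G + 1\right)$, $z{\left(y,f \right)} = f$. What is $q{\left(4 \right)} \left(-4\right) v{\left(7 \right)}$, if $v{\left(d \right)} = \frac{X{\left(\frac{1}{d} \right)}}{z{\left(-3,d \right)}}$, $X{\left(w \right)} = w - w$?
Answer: $0$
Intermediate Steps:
$X{\left(w \right)} = 0$
$q{\left(G \right)} = 2 G \left(1 + G\right)$
$v{\left(d \right)} = 0$ ($v{\left(d \right)} = \frac{0}{d} = 0$)
$q{\left(4 \right)} \left(-4\right) v{\left(7 \right)} = 2 \cdot 4 \left(1 + 4\right) \left(-4\right) 0 = 2 \cdot 4 \cdot 5 \left(-4\right) 0 = 40 \left(-4\right) 0 = \left(-160\right) 0 = 0$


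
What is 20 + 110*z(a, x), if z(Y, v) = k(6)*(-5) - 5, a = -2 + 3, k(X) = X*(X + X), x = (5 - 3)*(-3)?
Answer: -40130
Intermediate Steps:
x = -6 (x = 2*(-3) = -6)
k(X) = 2*X**2 (k(X) = X*(2*X) = 2*X**2)
a = 1
z(Y, v) = -365 (z(Y, v) = (2*6**2)*(-5) - 5 = (2*36)*(-5) - 5 = 72*(-5) - 5 = -360 - 5 = -365)
20 + 110*z(a, x) = 20 + 110*(-365) = 20 - 40150 = -40130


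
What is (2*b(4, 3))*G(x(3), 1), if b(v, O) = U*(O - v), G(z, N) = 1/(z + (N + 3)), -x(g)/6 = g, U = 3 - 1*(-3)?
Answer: 6/7 ≈ 0.85714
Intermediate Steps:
U = 6 (U = 3 + 3 = 6)
x(g) = -6*g
G(z, N) = 1/(3 + N + z) (G(z, N) = 1/(z + (3 + N)) = 1/(3 + N + z))
b(v, O) = -6*v + 6*O (b(v, O) = 6*(O - v) = -6*v + 6*O)
(2*b(4, 3))*G(x(3), 1) = (2*(-6*4 + 6*3))/(3 + 1 - 6*3) = (2*(-24 + 18))/(3 + 1 - 18) = (2*(-6))/(-14) = -12*(-1/14) = 6/7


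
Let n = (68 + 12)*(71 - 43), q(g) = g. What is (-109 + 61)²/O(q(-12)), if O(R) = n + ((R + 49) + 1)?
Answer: 1152/1139 ≈ 1.0114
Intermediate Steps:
n = 2240 (n = 80*28 = 2240)
O(R) = 2290 + R (O(R) = 2240 + ((R + 49) + 1) = 2240 + ((49 + R) + 1) = 2240 + (50 + R) = 2290 + R)
(-109 + 61)²/O(q(-12)) = (-109 + 61)²/(2290 - 12) = (-48)²/2278 = 2304*(1/2278) = 1152/1139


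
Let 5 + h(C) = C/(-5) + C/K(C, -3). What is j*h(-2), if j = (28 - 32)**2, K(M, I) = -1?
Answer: -208/5 ≈ -41.600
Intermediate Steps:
h(C) = -5 - 6*C/5 (h(C) = -5 + (C/(-5) + C/(-1)) = -5 + (C*(-1/5) + C*(-1)) = -5 + (-C/5 - C) = -5 - 6*C/5)
j = 16 (j = (-4)**2 = 16)
j*h(-2) = 16*(-5 - 6/5*(-2)) = 16*(-5 + 12/5) = 16*(-13/5) = -208/5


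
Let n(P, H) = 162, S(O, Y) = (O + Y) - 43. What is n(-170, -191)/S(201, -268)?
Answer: -81/55 ≈ -1.4727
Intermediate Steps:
S(O, Y) = -43 + O + Y
n(-170, -191)/S(201, -268) = 162/(-43 + 201 - 268) = 162/(-110) = 162*(-1/110) = -81/55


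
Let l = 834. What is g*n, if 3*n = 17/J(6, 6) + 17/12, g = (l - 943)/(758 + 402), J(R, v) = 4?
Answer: -1853/10440 ≈ -0.17749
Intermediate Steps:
g = -109/1160 (g = (834 - 943)/(758 + 402) = -109/1160 ≈ -0.093966)
n = 17/9 (n = (17/4 + 17/12)/3 = (⅓)*(17/3) = 17/9 ≈ 1.8889)
g*n = -109/1160*17/9 = -1853/10440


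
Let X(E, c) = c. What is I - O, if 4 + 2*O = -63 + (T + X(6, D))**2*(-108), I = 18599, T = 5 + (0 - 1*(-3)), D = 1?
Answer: 46013/2 ≈ 23007.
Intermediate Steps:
T = 8 (T = 5 + (0 + 3) = 5 + 3 = 8)
O = -8815/2 (O = -2 + (-63 + (8 + 1)**2*(-108))/2 = -2 + (-63 + 9**2*(-108))/2 = -2 + (-63 + 81*(-108))/2 = -2 + (-63 - 8748)/2 = -2 + (1/2)*(-8811) = -2 - 8811/2 = -8815/2 ≈ -4407.5)
I - O = 18599 - 1*(-8815/2) = 18599 + 8815/2 = 46013/2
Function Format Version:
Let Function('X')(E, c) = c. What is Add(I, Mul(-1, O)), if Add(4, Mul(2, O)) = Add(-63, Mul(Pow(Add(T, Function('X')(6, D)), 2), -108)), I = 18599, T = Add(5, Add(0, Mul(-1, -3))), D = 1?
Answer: Rational(46013, 2) ≈ 23007.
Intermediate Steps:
T = 8 (T = Add(5, Add(0, 3)) = Add(5, 3) = 8)
O = Rational(-8815, 2) (O = Add(-2, Mul(Rational(1, 2), Add(-63, Mul(Pow(Add(8, 1), 2), -108)))) = Add(-2, Mul(Rational(1, 2), Add(-63, Mul(Pow(9, 2), -108)))) = Add(-2, Mul(Rational(1, 2), Add(-63, Mul(81, -108)))) = Add(-2, Mul(Rational(1, 2), Add(-63, -8748))) = Add(-2, Mul(Rational(1, 2), -8811)) = Add(-2, Rational(-8811, 2)) = Rational(-8815, 2) ≈ -4407.5)
Add(I, Mul(-1, O)) = Add(18599, Mul(-1, Rational(-8815, 2))) = Add(18599, Rational(8815, 2)) = Rational(46013, 2)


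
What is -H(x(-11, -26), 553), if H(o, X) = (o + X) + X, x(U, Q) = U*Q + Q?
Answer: -1366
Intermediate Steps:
x(U, Q) = Q + Q*U (x(U, Q) = Q*U + Q = Q + Q*U)
H(o, X) = o + 2*X (H(o, X) = (X + o) + X = o + 2*X)
-H(x(-11, -26), 553) = -(-26*(1 - 11) + 2*553) = -(-26*(-10) + 1106) = -(260 + 1106) = -1*1366 = -1366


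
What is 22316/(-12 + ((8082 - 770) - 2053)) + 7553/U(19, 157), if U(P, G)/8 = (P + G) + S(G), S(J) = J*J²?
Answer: 32902633763/7735715064 ≈ 4.2533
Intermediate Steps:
S(J) = J³
U(P, G) = 8*G + 8*P + 8*G³ (U(P, G) = 8*((P + G) + G³) = 8*((G + P) + G³) = 8*(G + P + G³) = 8*G + 8*P + 8*G³)
22316/(-12 + ((8082 - 770) - 2053)) + 7553/U(19, 157) = 22316/(-12 + ((8082 - 770) - 2053)) + 7553/(8*157 + 8*19 + 8*157³) = 22316/(-12 + (7312 - 2053)) + 7553/(1256 + 152 + 8*3869893) = 22316/(-12 + 5259) + 7553/(1256 + 152 + 30959144) = 22316/5247 + 7553/30960552 = 22316*(1/5247) + 7553*(1/30960552) = 22316/5247 + 1079/4422936 = 32902633763/7735715064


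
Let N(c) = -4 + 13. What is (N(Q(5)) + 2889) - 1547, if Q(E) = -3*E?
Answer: 1351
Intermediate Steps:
N(c) = 9
(N(Q(5)) + 2889) - 1547 = (9 + 2889) - 1547 = 2898 - 1547 = 1351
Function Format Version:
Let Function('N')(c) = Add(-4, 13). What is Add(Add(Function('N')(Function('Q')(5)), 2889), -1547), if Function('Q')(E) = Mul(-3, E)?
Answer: 1351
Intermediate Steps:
Function('N')(c) = 9
Add(Add(Function('N')(Function('Q')(5)), 2889), -1547) = Add(Add(9, 2889), -1547) = Add(2898, -1547) = 1351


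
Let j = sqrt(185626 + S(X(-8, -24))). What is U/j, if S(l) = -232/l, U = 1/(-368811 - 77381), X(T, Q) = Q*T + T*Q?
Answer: -sqrt(26730057)/993894799412 ≈ -5.2019e-9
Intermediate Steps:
X(T, Q) = 2*Q*T (X(T, Q) = Q*T + Q*T = 2*Q*T)
U = -1/446192 (U = 1/(-446192) = -1/446192 ≈ -2.2412e-6)
j = sqrt(26730057)/12 (j = sqrt(185626 - 232/(2*(-24)*(-8))) = sqrt(185626 - 232/384) = sqrt(185626 - 232*1/384) = sqrt(185626 - 29/48) = sqrt(8910019/48) = sqrt(26730057)/12 ≈ 430.84)
U/j = -4*sqrt(26730057)/8910019/446192 = -sqrt(26730057)/993894799412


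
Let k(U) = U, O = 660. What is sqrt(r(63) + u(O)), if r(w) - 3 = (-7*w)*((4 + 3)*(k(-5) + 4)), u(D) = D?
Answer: 25*sqrt(6) ≈ 61.237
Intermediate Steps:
r(w) = 3 + 49*w (r(w) = 3 + (-7*w)*((4 + 3)*(-5 + 4)) = 3 + (-7*w)*(7*(-1)) = 3 - 7*w*(-7) = 3 + 49*w)
sqrt(r(63) + u(O)) = sqrt((3 + 49*63) + 660) = sqrt((3 + 3087) + 660) = sqrt(3090 + 660) = sqrt(3750) = 25*sqrt(6)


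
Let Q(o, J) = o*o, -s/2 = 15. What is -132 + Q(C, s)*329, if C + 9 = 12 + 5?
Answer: 20924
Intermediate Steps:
s = -30 (s = -2*15 = -30)
C = 8 (C = -9 + (12 + 5) = -9 + 17 = 8)
Q(o, J) = o²
-132 + Q(C, s)*329 = -132 + 8²*329 = -132 + 64*329 = -132 + 21056 = 20924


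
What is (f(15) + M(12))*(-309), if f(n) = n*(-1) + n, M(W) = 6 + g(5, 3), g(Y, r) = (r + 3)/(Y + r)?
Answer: -8343/4 ≈ -2085.8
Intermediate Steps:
g(Y, r) = (3 + r)/(Y + r)
M(W) = 27/4 (M(W) = 6 + (3 + 3)/(5 + 3) = 6 + 6/8 = 6 + (⅛)*6 = 6 + ¾ = 27/4)
f(n) = 0 (f(n) = -n + n = 0)
(f(15) + M(12))*(-309) = (0 + 27/4)*(-309) = (27/4)*(-309) = -8343/4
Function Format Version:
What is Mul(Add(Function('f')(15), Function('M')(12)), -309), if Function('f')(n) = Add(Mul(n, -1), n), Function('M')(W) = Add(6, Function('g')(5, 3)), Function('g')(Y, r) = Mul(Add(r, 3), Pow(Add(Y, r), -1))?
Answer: Rational(-8343, 4) ≈ -2085.8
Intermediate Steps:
Function('g')(Y, r) = Mul(Pow(Add(Y, r), -1), Add(3, r)) (Function('g')(Y, r) = Mul(Add(3, r), Pow(Add(Y, r), -1)) = Mul(Pow(Add(Y, r), -1), Add(3, r)))
Function('M')(W) = Rational(27, 4) (Function('M')(W) = Add(6, Mul(Pow(Add(5, 3), -1), Add(3, 3))) = Add(6, Mul(Pow(8, -1), 6)) = Add(6, Mul(Rational(1, 8), 6)) = Add(6, Rational(3, 4)) = Rational(27, 4))
Function('f')(n) = 0 (Function('f')(n) = Add(Mul(-1, n), n) = 0)
Mul(Add(Function('f')(15), Function('M')(12)), -309) = Mul(Add(0, Rational(27, 4)), -309) = Mul(Rational(27, 4), -309) = Rational(-8343, 4)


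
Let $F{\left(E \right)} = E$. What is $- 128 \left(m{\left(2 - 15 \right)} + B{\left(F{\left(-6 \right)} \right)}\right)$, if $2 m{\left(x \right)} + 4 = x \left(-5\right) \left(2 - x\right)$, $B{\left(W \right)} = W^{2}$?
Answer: $-66752$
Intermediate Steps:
$m{\left(x \right)} = -2 - \frac{5 x \left(2 - x\right)}{2}$ ($m{\left(x \right)} = -2 + \frac{x \left(-5\right) \left(2 - x\right)}{2} = -2 + \frac{- 5 x \left(2 - x\right)}{2} = -2 + \frac{\left(-5\right) x \left(2 - x\right)}{2} = -2 - \frac{5 x \left(2 - x\right)}{2}$)
$- 128 \left(m{\left(2 - 15 \right)} + B{\left(F{\left(-6 \right)} \right)}\right) = - 128 \left(\left(-2 - 5 \left(2 - 15\right) + \frac{5 \left(2 - 15\right)^{2}}{2}\right) + \left(-6\right)^{2}\right) = - 128 \left(\left(-2 - 5 \left(2 - 15\right) + \frac{5 \left(2 - 15\right)^{2}}{2}\right) + 36\right) = - 128 \left(\left(-2 - -65 + \frac{5 \left(-13\right)^{2}}{2}\right) + 36\right) = - 128 \left(\left(-2 + 65 + \frac{5}{2} \cdot 169\right) + 36\right) = - 128 \left(\left(-2 + 65 + \frac{845}{2}\right) + 36\right) = - 128 \left(\frac{971}{2} + 36\right) = \left(-128\right) \frac{1043}{2} = -66752$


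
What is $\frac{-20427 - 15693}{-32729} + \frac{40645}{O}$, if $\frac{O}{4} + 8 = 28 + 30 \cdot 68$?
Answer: $\frac{325579801}{53937392} \approx 6.0363$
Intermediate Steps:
$O = 8240$ ($O = -32 + 4 \left(28 + 30 \cdot 68\right) = -32 + 4 \left(28 + 2040\right) = -32 + 4 \cdot 2068 = -32 + 8272 = 8240$)
$\frac{-20427 - 15693}{-32729} + \frac{40645}{O} = \frac{-20427 - 15693}{-32729} + \frac{40645}{8240} = \left(-36120\right) \left(- \frac{1}{32729}\right) + 40645 \cdot \frac{1}{8240} = \frac{36120}{32729} + \frac{8129}{1648} = \frac{325579801}{53937392}$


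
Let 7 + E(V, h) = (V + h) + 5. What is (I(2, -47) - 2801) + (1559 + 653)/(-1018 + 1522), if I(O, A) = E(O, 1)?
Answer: -50321/18 ≈ -2795.6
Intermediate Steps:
E(V, h) = -2 + V + h (E(V, h) = -7 + ((V + h) + 5) = -7 + (5 + V + h) = -2 + V + h)
I(O, A) = -1 + O (I(O, A) = -2 + O + 1 = -1 + O)
(I(2, -47) - 2801) + (1559 + 653)/(-1018 + 1522) = ((-1 + 2) - 2801) + (1559 + 653)/(-1018 + 1522) = (1 - 2801) + 2212/504 = -2800 + 2212*(1/504) = -2800 + 79/18 = -50321/18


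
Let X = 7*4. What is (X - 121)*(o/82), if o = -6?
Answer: 279/41 ≈ 6.8049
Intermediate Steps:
X = 28
(X - 121)*(o/82) = (28 - 121)*(-6/82) = -(-558)/82 = -93*(-3/41) = 279/41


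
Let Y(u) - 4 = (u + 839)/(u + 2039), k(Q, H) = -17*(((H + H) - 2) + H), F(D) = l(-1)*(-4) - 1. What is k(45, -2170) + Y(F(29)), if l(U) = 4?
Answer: 37308733/337 ≈ 1.1071e+5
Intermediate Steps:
F(D) = -17 (F(D) = 4*(-4) - 1 = -16 - 1 = -17)
k(Q, H) = 34 - 51*H (k(Q, H) = -17*((2*H - 2) + H) = -17*((-2 + 2*H) + H) = -17*(-2 + 3*H) = 34 - 51*H)
Y(u) = 4 + (839 + u)/(2039 + u) (Y(u) = 4 + (u + 839)/(u + 2039) = 4 + (839 + u)/(2039 + u))
k(45, -2170) + Y(F(29)) = (34 - 51*(-2170)) + 5*(1799 - 17)/(2039 - 17) = (34 + 110670) + 5*1782/2022 = 110704 + 5*(1/2022)*1782 = 110704 + 1485/337 = 37308733/337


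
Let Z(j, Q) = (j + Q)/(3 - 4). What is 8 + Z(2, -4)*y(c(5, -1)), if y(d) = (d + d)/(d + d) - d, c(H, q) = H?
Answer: 0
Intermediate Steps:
Z(j, Q) = -Q - j (Z(j, Q) = (Q + j)/(-1) = (Q + j)*(-1) = -Q - j)
y(d) = 1 - d (y(d) = (2*d)/((2*d)) - d = (2*d)*(1/(2*d)) - d = 1 - d)
8 + Z(2, -4)*y(c(5, -1)) = 8 + (-1*(-4) - 1*2)*(1 - 1*5) = 8 + (4 - 2)*(1 - 5) = 8 + 2*(-4) = 8 - 8 = 0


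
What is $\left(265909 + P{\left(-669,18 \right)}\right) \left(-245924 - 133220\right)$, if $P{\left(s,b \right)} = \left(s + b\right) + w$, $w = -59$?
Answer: $-100548609656$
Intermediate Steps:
$P{\left(s,b \right)} = -59 + b + s$ ($P{\left(s,b \right)} = \left(s + b\right) - 59 = \left(b + s\right) - 59 = -59 + b + s$)
$\left(265909 + P{\left(-669,18 \right)}\right) \left(-245924 - 133220\right) = \left(265909 - 710\right) \left(-245924 - 133220\right) = \left(265909 - 710\right) \left(-379144\right) = 265199 \left(-379144\right) = -100548609656$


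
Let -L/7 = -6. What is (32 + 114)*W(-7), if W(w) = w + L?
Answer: 5110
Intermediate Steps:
L = 42 (L = -7*(-6) = 42)
W(w) = 42 + w (W(w) = w + 42 = 42 + w)
(32 + 114)*W(-7) = (32 + 114)*(42 - 7) = 146*35 = 5110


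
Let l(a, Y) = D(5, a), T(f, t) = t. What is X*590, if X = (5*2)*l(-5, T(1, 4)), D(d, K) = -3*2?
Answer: -35400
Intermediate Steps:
D(d, K) = -6
l(a, Y) = -6
X = -60 (X = (5*2)*(-6) = 10*(-6) = -60)
X*590 = -60*590 = -35400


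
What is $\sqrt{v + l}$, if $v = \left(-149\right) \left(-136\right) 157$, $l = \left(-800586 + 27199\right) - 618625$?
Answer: $2 \sqrt{447359} \approx 1337.7$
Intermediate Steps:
$l = -1392012$ ($l = -773387 - 618625 = -1392012$)
$v = 3181448$ ($v = 20264 \cdot 157 = 3181448$)
$\sqrt{v + l} = \sqrt{3181448 - 1392012} = \sqrt{1789436} = 2 \sqrt{447359}$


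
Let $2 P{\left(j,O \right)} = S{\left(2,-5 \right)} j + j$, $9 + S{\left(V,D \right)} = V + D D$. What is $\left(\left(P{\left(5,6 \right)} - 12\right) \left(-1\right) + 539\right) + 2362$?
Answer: $\frac{5731}{2} \approx 2865.5$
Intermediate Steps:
$S{\left(V,D \right)} = -9 + V + D^{2}$ ($S{\left(V,D \right)} = -9 + \left(V + D D\right) = -9 + \left(V + D^{2}\right) = -9 + V + D^{2}$)
$P{\left(j,O \right)} = \frac{19 j}{2}$ ($P{\left(j,O \right)} = \frac{\left(-9 + 2 + \left(-5\right)^{2}\right) j + j}{2} = \frac{\left(-9 + 2 + 25\right) j + j}{2} = \frac{18 j + j}{2} = \frac{19 j}{2}$)
$\left(\left(P{\left(5,6 \right)} - 12\right) \left(-1\right) + 539\right) + 2362 = \left(\left(\frac{19}{2} \cdot 5 - 12\right) \left(-1\right) + 539\right) + 2362 = \left(\left(\frac{95}{2} - 12\right) \left(-1\right) + 539\right) + 2362 = \left(\frac{71}{2} \left(-1\right) + 539\right) + 2362 = \left(- \frac{71}{2} + 539\right) + 2362 = \frac{1007}{2} + 2362 = \frac{5731}{2}$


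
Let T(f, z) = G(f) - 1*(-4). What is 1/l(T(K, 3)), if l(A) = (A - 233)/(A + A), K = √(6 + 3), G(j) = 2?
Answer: -12/227 ≈ -0.052863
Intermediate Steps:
K = 3 (K = √9 = 3)
T(f, z) = 6 (T(f, z) = 2 - 1*(-4) = 2 + 4 = 6)
l(A) = (-233 + A)/(2*A) (l(A) = (-233 + A)/((2*A)) = (-233 + A)*(1/(2*A)) = (-233 + A)/(2*A))
1/l(T(K, 3)) = 1/((½)*(-233 + 6)/6) = 1/((½)*(⅙)*(-227)) = 1/(-227/12) = -12/227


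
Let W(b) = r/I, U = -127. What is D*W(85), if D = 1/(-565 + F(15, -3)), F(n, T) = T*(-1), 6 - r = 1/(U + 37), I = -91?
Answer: 541/4602780 ≈ 0.00011754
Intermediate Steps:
r = 541/90 (r = 6 - 1/(-127 + 37) = 6 - 1/(-90) = 6 - 1*(-1/90) = 6 + 1/90 = 541/90 ≈ 6.0111)
F(n, T) = -T
W(b) = -541/8190 (W(b) = (541/90)/(-91) = (541/90)*(-1/91) = -541/8190)
D = -1/562 (D = 1/(-565 - 1*(-3)) = 1/(-565 + 3) = 1/(-562) = -1/562 ≈ -0.0017794)
D*W(85) = -1/562*(-541/8190) = 541/4602780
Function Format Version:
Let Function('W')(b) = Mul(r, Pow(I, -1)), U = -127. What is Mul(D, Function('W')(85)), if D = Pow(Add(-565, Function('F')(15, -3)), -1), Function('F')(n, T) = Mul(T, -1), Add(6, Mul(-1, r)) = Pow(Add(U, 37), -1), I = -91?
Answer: Rational(541, 4602780) ≈ 0.00011754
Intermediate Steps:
r = Rational(541, 90) (r = Add(6, Mul(-1, Pow(Add(-127, 37), -1))) = Add(6, Mul(-1, Pow(-90, -1))) = Add(6, Mul(-1, Rational(-1, 90))) = Add(6, Rational(1, 90)) = Rational(541, 90) ≈ 6.0111)
Function('F')(n, T) = Mul(-1, T)
Function('W')(b) = Rational(-541, 8190) (Function('W')(b) = Mul(Rational(541, 90), Pow(-91, -1)) = Mul(Rational(541, 90), Rational(-1, 91)) = Rational(-541, 8190))
D = Rational(-1, 562) (D = Pow(Add(-565, Mul(-1, -3)), -1) = Pow(Add(-565, 3), -1) = Pow(-562, -1) = Rational(-1, 562) ≈ -0.0017794)
Mul(D, Function('W')(85)) = Mul(Rational(-1, 562), Rational(-541, 8190)) = Rational(541, 4602780)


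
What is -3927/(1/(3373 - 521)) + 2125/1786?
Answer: -20002847819/1786 ≈ -1.1200e+7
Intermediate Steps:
-3927/(1/(3373 - 521)) + 2125/1786 = -3927/(1/2852) + 2125*(1/1786) = -3927/1/2852 + 2125/1786 = -3927*2852 + 2125/1786 = -11199804 + 2125/1786 = -20002847819/1786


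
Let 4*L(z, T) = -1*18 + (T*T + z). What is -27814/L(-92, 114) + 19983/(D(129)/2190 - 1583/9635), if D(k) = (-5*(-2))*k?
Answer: 30180222493669/641606826 ≈ 47039.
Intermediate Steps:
D(k) = 10*k
L(z, T) = -9/2 + z/4 + T**2/4 (L(z, T) = (-1*18 + (T*T + z))/4 = (-18 + (T**2 + z))/4 = (-18 + (z + T**2))/4 = (-18 + z + T**2)/4 = -9/2 + z/4 + T**2/4)
-27814/L(-92, 114) + 19983/(D(129)/2190 - 1583/9635) = -27814/(-9/2 + (1/4)*(-92) + (1/4)*114**2) + 19983/((10*129)/2190 - 1583/9635) = -27814/(-9/2 - 23 + (1/4)*12996) + 19983/(1290*(1/2190) - 1583*1/9635) = -27814/(-9/2 - 23 + 3249) + 19983/(43/73 - 1583/9635) = -27814/6443/2 + 19983/(298746/703355) = -27814*2/6443 + 19983*(703355/298746) = -55628/6443 + 4685047655/99582 = 30180222493669/641606826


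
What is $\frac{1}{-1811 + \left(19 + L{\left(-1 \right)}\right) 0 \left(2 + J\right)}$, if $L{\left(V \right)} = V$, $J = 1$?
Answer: $- \frac{1}{1811} \approx -0.00055218$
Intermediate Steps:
$\frac{1}{-1811 + \left(19 + L{\left(-1 \right)}\right) 0 \left(2 + J\right)} = \frac{1}{-1811 + \left(19 - 1\right) 0 \left(2 + 1\right)} = \frac{1}{-1811 + 18 \cdot 0 \cdot 3} = \frac{1}{-1811 + 18 \cdot 0} = \frac{1}{-1811 + 0} = \frac{1}{-1811} = - \frac{1}{1811}$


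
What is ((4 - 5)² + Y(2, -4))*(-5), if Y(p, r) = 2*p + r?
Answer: -5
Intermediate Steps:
Y(p, r) = r + 2*p
((4 - 5)² + Y(2, -4))*(-5) = ((4 - 5)² + (-4 + 2*2))*(-5) = ((-1)² + (-4 + 4))*(-5) = (1 + 0)*(-5) = 1*(-5) = -5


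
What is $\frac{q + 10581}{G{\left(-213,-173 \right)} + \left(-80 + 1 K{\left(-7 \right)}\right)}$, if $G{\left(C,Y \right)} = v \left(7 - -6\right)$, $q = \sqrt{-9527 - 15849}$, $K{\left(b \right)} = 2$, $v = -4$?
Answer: $- \frac{10581}{130} - \frac{2 i \sqrt{1586}}{65} \approx -81.392 - 1.2254 i$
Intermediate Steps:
$q = 4 i \sqrt{1586}$ ($q = \sqrt{-25376} = 4 i \sqrt{1586} \approx 159.3 i$)
$G{\left(C,Y \right)} = -52$ ($G{\left(C,Y \right)} = - 4 \left(7 - -6\right) = - 4 \left(7 + 6\right) = \left(-4\right) 13 = -52$)
$\frac{q + 10581}{G{\left(-213,-173 \right)} + \left(-80 + 1 K{\left(-7 \right)}\right)} = \frac{4 i \sqrt{1586} + 10581}{-52 + \left(-80 + 1 \cdot 2\right)} = \frac{10581 + 4 i \sqrt{1586}}{-52 + \left(-80 + 2\right)} = \frac{10581 + 4 i \sqrt{1586}}{-52 - 78} = \frac{10581 + 4 i \sqrt{1586}}{-130} = \left(10581 + 4 i \sqrt{1586}\right) \left(- \frac{1}{130}\right) = - \frac{10581}{130} - \frac{2 i \sqrt{1586}}{65}$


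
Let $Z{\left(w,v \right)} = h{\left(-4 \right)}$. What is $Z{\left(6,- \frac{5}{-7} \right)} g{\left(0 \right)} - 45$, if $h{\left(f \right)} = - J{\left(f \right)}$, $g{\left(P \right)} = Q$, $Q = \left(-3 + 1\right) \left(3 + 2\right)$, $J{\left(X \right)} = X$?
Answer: $-85$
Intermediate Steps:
$Q = -10$ ($Q = \left(-2\right) 5 = -10$)
$g{\left(P \right)} = -10$
$h{\left(f \right)} = - f$
$Z{\left(w,v \right)} = 4$ ($Z{\left(w,v \right)} = \left(-1\right) \left(-4\right) = 4$)
$Z{\left(6,- \frac{5}{-7} \right)} g{\left(0 \right)} - 45 = 4 \left(-10\right) - 45 = -40 - 45 = -85$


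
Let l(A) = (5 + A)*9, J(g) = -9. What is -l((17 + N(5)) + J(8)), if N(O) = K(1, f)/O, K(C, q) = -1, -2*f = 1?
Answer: -576/5 ≈ -115.20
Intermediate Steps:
f = -1/2 (f = -1/2*1 = -1/2 ≈ -0.50000)
N(O) = -1/O
l(A) = 45 + 9*A
-l((17 + N(5)) + J(8)) = -(45 + 9*((17 - 1/5) - 9)) = -(45 + 9*(84/5 - 9)) = -(45 + 9*(39/5)) = -(45 + 351/5) = -1*576/5 = -576/5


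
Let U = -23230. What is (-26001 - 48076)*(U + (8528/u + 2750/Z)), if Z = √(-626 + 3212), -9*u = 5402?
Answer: 4650747104662/2701 - 101855875*√2586/1293 ≈ 1.7179e+9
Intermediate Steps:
u = -5402/9 (u = -⅑*5402 = -5402/9 ≈ -600.22)
Z = √2586 ≈ 50.853
(-26001 - 48076)*(U + (8528/u + 2750/Z)) = (-26001 - 48076)*(-23230 + (8528/(-5402/9) + 2750/(√2586))) = -74077*(-23230 + (8528*(-9/5402) + 2750*(√2586/2586))) = -74077*(-23230 + (-38376/2701 + 1375*√2586/1293)) = -74077*(-62782606/2701 + 1375*√2586/1293) = 4650747104662/2701 - 101855875*√2586/1293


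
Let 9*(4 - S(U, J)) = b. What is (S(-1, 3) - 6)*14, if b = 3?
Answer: -98/3 ≈ -32.667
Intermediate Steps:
S(U, J) = 11/3 (S(U, J) = 4 - 1/9*3 = 4 - 1/3 = 11/3)
(S(-1, 3) - 6)*14 = (11/3 - 6)*14 = -7/3*14 = -98/3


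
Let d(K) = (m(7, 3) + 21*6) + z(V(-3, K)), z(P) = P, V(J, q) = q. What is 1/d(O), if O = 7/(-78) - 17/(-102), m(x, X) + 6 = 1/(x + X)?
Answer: 130/15623 ≈ 0.0083211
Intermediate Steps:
m(x, X) = -6 + 1/(X + x) (m(x, X) = -6 + 1/(x + X) = -6 + 1/(X + x))
O = 1/13 (O = 7*(-1/78) - 17*(-1/102) = -7/78 + ⅙ = 1/13 ≈ 0.076923)
d(K) = 1201/10 + K (d(K) = ((1 - 6*3 - 6*7)/(3 + 7) + 21*6) + K = ((1 - 18 - 42)/10 + 126) + K = ((⅒)*(-59) + 126) + K = (-59/10 + 126) + K = 1201/10 + K)
1/d(O) = 1/(1201/10 + 1/13) = 1/(15623/130) = 130/15623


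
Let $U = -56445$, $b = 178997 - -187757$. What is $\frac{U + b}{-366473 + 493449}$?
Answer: $\frac{310309}{126976} \approx 2.4438$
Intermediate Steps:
$b = 366754$ ($b = 178997 + 187757 = 366754$)
$\frac{U + b}{-366473 + 493449} = \frac{-56445 + 366754}{-366473 + 493449} = \frac{310309}{126976}$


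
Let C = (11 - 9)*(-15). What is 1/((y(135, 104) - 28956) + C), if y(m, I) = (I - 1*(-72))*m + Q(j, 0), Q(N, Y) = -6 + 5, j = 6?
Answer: -1/5227 ≈ -0.00019131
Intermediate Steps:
Q(N, Y) = -1
y(m, I) = -1 + m*(72 + I) (y(m, I) = (I - 1*(-72))*m - 1 = (I + 72)*m - 1 = (72 + I)*m - 1 = m*(72 + I) - 1 = -1 + m*(72 + I))
C = -30 (C = 2*(-15) = -30)
1/((y(135, 104) - 28956) + C) = 1/(((-1 + 72*135 + 104*135) - 28956) - 30) = 1/(((-1 + 9720 + 14040) - 28956) - 30) = 1/((23759 - 28956) - 30) = 1/(-5197 - 30) = 1/(-5227) = -1/5227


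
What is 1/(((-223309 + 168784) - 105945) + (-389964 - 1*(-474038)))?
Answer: -1/76396 ≈ -1.3090e-5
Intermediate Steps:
1/(((-223309 + 168784) - 105945) + (-389964 - 1*(-474038))) = 1/((-54525 - 105945) + (-389964 + 474038)) = 1/(-160470 + 84074) = 1/(-76396) = -1/76396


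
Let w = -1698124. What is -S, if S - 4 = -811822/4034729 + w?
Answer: 6851454821302/4034729 ≈ 1.6981e+6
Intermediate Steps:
S = -6851454821302/4034729 (S = 4 + (-811822/4034729 - 1698124) = 4 - 6851470960218/4034729 = -6851454821302/4034729 ≈ -1.6981e+6)
-S = -1*(-6851454821302/4034729) = 6851454821302/4034729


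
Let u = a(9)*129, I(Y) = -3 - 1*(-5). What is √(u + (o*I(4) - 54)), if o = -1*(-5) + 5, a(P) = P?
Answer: 7*√23 ≈ 33.571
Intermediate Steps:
I(Y) = 2 (I(Y) = -3 + 5 = 2)
o = 10 (o = 5 + 5 = 10)
u = 1161 (u = 9*129 = 1161)
√(u + (o*I(4) - 54)) = √(1161 + (10*2 - 54)) = √(1161 + (20 - 54)) = √(1161 - 34) = √1127 = 7*√23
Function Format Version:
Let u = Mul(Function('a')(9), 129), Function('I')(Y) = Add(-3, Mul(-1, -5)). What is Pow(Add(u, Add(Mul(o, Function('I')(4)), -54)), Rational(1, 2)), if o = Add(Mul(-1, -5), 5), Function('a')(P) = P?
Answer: Mul(7, Pow(23, Rational(1, 2))) ≈ 33.571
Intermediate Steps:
Function('I')(Y) = 2 (Function('I')(Y) = Add(-3, 5) = 2)
o = 10 (o = Add(5, 5) = 10)
u = 1161 (u = Mul(9, 129) = 1161)
Pow(Add(u, Add(Mul(o, Function('I')(4)), -54)), Rational(1, 2)) = Pow(Add(1161, Add(Mul(10, 2), -54)), Rational(1, 2)) = Pow(Add(1161, Add(20, -54)), Rational(1, 2)) = Pow(Add(1161, -34), Rational(1, 2)) = Pow(1127, Rational(1, 2)) = Mul(7, Pow(23, Rational(1, 2)))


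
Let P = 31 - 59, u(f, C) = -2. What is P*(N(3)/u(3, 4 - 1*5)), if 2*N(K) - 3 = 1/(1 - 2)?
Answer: 14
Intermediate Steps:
N(K) = 1 (N(K) = 3/2 + 1/(2*(1 - 2)) = 3/2 + (½)/(-1) = 3/2 + (½)*(-1) = 3/2 - ½ = 1)
P = -28
P*(N(3)/u(3, 4 - 1*5)) = -28/(-2) = -28*(-1)/2 = -28*(-½) = 14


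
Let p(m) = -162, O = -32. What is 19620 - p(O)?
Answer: 19782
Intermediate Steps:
19620 - p(O) = 19620 - 1*(-162) = 19620 + 162 = 19782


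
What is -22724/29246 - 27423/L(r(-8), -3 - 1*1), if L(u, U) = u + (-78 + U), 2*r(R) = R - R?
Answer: 400074845/1199086 ≈ 333.65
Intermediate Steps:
r(R) = 0 (r(R) = (R - R)/2 = (½)*0 = 0)
L(u, U) = -78 + U + u
-22724/29246 - 27423/L(r(-8), -3 - 1*1) = -22724/29246 - 27423/(-78 + (-3 - 1*1) + 0) = -22724*1/29246 - 27423/(-78 + (-3 - 1) + 0) = -11362/14623 - 27423/(-78 - 4 + 0) = -11362/14623 - 27423/(-82) = -11362/14623 - 27423*(-1/82) = -11362/14623 + 27423/82 = 400074845/1199086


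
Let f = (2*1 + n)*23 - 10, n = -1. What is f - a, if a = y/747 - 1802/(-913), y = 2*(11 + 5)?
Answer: 90251/8217 ≈ 10.983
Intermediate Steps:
y = 32 (y = 2*16 = 32)
f = 13 (f = (2*1 - 1)*23 - 10 = (2 - 1)*23 - 10 = 1*23 - 10 = 23 - 10 = 13)
a = 16570/8217 (a = 32/747 - 1802/(-913) = 32*(1/747) - 1802*(-1/913) = 32/747 + 1802/913 = 16570/8217 ≈ 2.0166)
f - a = 13 - 1*16570/8217 = 13 - 16570/8217 = 90251/8217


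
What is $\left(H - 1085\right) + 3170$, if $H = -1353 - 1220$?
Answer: $-488$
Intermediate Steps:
$H = -2573$ ($H = -1353 - 1220 = -2573$)
$\left(H - 1085\right) + 3170 = \left(-2573 - 1085\right) + 3170 = -3658 + 3170 = -488$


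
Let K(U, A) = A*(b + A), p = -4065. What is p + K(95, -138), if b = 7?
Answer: 14013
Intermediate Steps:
K(U, A) = A*(7 + A)
p + K(95, -138) = -4065 - 138*(7 - 138) = -4065 - 138*(-131) = -4065 + 18078 = 14013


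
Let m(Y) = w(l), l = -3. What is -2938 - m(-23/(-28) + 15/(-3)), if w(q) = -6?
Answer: -2932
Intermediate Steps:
m(Y) = -6
-2938 - m(-23/(-28) + 15/(-3)) = -2938 - 1*(-6) = -2938 + 6 = -2932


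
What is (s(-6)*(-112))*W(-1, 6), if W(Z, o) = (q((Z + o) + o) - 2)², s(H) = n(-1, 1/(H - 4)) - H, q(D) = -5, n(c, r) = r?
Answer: -161896/5 ≈ -32379.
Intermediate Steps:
s(H) = 1/(-4 + H) - H (s(H) = 1/(H - 4) - H = 1/(-4 + H) - H)
W(Z, o) = 49 (W(Z, o) = (-5 - 2)² = (-7)² = 49)
(s(-6)*(-112))*W(-1, 6) = (((1 - 1*(-6)*(-4 - 6))/(-4 - 6))*(-112))*49 = (((1 - 1*(-6)*(-10))/(-10))*(-112))*49 = (-(1 - 60)/10*(-112))*49 = (-⅒*(-59)*(-112))*49 = ((59/10)*(-112))*49 = -3304/5*49 = -161896/5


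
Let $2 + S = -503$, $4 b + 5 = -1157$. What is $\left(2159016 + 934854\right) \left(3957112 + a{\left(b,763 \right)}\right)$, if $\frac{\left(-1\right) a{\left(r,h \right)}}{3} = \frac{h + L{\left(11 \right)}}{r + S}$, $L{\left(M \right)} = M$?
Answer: $\frac{452983567965240}{37} \approx 1.2243 \cdot 10^{13}$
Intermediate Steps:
$b = - \frac{581}{2}$ ($b = - \frac{5}{4} + \frac{1}{4} \left(-1157\right) = - \frac{5}{4} - \frac{1157}{4} = - \frac{581}{2} \approx -290.5$)
$S = -505$ ($S = -2 - 503 = -505$)
$a{\left(r,h \right)} = - \frac{3 \left(11 + h\right)}{-505 + r}$ ($a{\left(r,h \right)} = - 3 \frac{h + 11}{r - 505} = - 3 \frac{11 + h}{-505 + r} = - \frac{3 \left(11 + h\right)}{-505 + r}$)
$\left(2159016 + 934854\right) \left(3957112 + a{\left(b,763 \right)}\right) = \left(2159016 + 934854\right) \left(3957112 + \frac{3 \left(-11 - 763\right)}{-505 - \frac{581}{2}}\right) = 3093870 \left(3957112 + \frac{3 \left(-11 - 763\right)}{- \frac{1591}{2}}\right) = 3093870 \left(3957112 + 3 \left(- \frac{2}{1591}\right) \left(-774\right)\right) = 3093870 \left(3957112 + \frac{108}{37}\right) = 3093870 \cdot \frac{146413252}{37} = \frac{452983567965240}{37}$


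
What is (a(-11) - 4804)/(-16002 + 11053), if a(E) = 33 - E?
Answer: 680/707 ≈ 0.96181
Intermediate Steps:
(a(-11) - 4804)/(-16002 + 11053) = ((33 - 1*(-11)) - 4804)/(-16002 + 11053) = ((33 + 11) - 4804)/(-4949) = (44 - 4804)*(-1/4949) = -4760*(-1/4949) = 680/707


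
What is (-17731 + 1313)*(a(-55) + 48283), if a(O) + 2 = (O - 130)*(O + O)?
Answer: -1126783758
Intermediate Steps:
a(O) = -2 + 2*O*(-130 + O) (a(O) = -2 + (O - 130)*(O + O) = -2 + (-130 + O)*(2*O) = -2 + 2*O*(-130 + O))
(-17731 + 1313)*(a(-55) + 48283) = (-17731 + 1313)*((-2 - 260*(-55) + 2*(-55)²) + 48283) = -16418*((-2 + 14300 + 2*3025) + 48283) = -16418*((-2 + 14300 + 6050) + 48283) = -16418*(20348 + 48283) = -16418*68631 = -1126783758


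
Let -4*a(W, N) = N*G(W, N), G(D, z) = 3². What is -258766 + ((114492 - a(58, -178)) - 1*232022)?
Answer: -753393/2 ≈ -3.7670e+5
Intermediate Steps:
G(D, z) = 9
a(W, N) = -9*N/4 (a(W, N) = -N*9/4 = -9*N/4)
-258766 + ((114492 - a(58, -178)) - 1*232022) = -258766 + ((114492 - (-9)*(-178)/4) - 1*232022) = -258766 + ((114492 - 1*801/2) - 232022) = -258766 + ((114492 - 801/2) - 232022) = -258766 + (228183/2 - 232022) = -258766 - 235861/2 = -753393/2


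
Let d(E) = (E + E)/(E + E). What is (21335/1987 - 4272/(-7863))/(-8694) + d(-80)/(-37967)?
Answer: -758594296693/573019698057282 ≈ -0.0013239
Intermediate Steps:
d(E) = 1 (d(E) = (2*E)/((2*E)) = (2*E)*(1/(2*E)) = 1)
(21335/1987 - 4272/(-7863))/(-8694) + d(-80)/(-37967) = (21335/1987 - 4272/(-7863))/(-8694) + 1/(-37967) = (21335*(1/1987) - 4272*(-1/7863))*(-1/8694) + 1*(-1/37967) = (21335/1987 + 1424/2621)*(-1/8694) - 1/37967 = (58748523/5207927)*(-1/8694) - 1/37967 = -19582841/15092572446 - 1/37967 = -758594296693/573019698057282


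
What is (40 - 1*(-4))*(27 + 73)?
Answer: 4400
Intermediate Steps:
(40 - 1*(-4))*(27 + 73) = (40 + 4)*100 = 44*100 = 4400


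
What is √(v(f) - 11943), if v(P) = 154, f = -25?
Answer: I*√11789 ≈ 108.58*I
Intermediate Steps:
√(v(f) - 11943) = √(154 - 11943) = √(-11789) = I*√11789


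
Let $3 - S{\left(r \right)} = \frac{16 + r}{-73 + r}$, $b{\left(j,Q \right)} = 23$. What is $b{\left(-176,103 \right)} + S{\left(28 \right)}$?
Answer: $\frac{1214}{45} \approx 26.978$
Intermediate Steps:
$S{\left(r \right)} = 3 - \frac{16 + r}{-73 + r}$
$b{\left(-176,103 \right)} + S{\left(28 \right)} = 23 + \frac{-235 + 2 \cdot 28}{-73 + 28} = 23 + \frac{-235 + 56}{-45} = 23 - - \frac{179}{45} = 23 + \frac{179}{45} = \frac{1214}{45}$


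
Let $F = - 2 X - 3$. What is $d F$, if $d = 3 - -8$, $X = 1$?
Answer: $-55$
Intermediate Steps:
$F = -5$ ($F = \left(-2\right) 1 - 3 = -2 + \left(-3 + 0\right) = -2 - 3 = -5$)
$d = 11$ ($d = 3 + 8 = 11$)
$d F = 11 \left(-5\right) = -55$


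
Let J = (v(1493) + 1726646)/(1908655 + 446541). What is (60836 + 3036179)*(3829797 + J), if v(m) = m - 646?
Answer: 27934840864341925575/2355196 ≈ 1.1861e+13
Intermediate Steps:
v(m) = -646 + m
J = 1727493/2355196 (J = ((-646 + 1493) + 1726646)/(1908655 + 446541) = (847 + 1726646)/2355196 = 1727493*(1/2355196) = 1727493/2355196 ≈ 0.73348)
(60836 + 3036179)*(3829797 + J) = (60836 + 3036179)*(3829797 + 1727493/2355196) = 3097015*(9019924302705/2355196) = 27934840864341925575/2355196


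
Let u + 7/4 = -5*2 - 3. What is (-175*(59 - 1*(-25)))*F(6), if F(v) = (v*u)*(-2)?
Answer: -2601900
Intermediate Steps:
u = -59/4 (u = -7/4 + (-5*2 - 3) = -7/4 + (-10 - 3) = -7/4 - 13 = -59/4 ≈ -14.750)
F(v) = 59*v/2 (F(v) = (v*(-59/4))*(-2) = -59*v/4*(-2) = 59*v/2)
(-175*(59 - 1*(-25)))*F(6) = (-175*(59 - 1*(-25)))*((59/2)*6) = -175*(59 + 25)*177 = -175*84*177 = -14700*177 = -2601900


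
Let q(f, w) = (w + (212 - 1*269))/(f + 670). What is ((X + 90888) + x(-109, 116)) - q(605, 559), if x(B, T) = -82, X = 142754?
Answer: 297788498/1275 ≈ 2.3356e+5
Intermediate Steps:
q(f, w) = (-57 + w)/(670 + f) (q(f, w) = (w + (212 - 269))/(670 + f) = (w - 57)/(670 + f) = (-57 + w)/(670 + f))
((X + 90888) + x(-109, 116)) - q(605, 559) = ((142754 + 90888) - 82) - (-57 + 559)/(670 + 605) = (233642 - 82) - 502/1275 = 233560 - 502/1275 = 297788498/1275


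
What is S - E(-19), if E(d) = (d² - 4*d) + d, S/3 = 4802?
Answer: 13988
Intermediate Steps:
S = 14406 (S = 3*4802 = 14406)
E(d) = d² - 3*d
S - E(-19) = 14406 - (-19)*(-3 - 19) = 14406 - (-19)*(-22) = 14406 - 1*418 = 14406 - 418 = 13988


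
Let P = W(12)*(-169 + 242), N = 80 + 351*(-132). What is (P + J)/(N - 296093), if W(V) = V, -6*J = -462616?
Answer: -233936/1027035 ≈ -0.22778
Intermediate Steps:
J = 231308/3 (J = -⅙*(-462616) = 231308/3 ≈ 77103.)
N = -46252 (N = 80 - 46332 = -46252)
P = 876 (P = 12*(-169 + 242) = 12*73 = 876)
(P + J)/(N - 296093) = (876 + 231308/3)/(-46252 - 296093) = (233936/3)/(-342345) = (233936/3)*(-1/342345) = -233936/1027035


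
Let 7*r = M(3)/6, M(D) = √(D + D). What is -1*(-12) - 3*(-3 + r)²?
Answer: -1471/98 + 3*√6/7 ≈ -13.960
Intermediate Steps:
M(D) = √2*√D (M(D) = √(2*D) = √2*√D)
r = √6/42 (r = ((√2*√3)/6)/7 = (√6*(⅙))/7 = (√6/6)/7 = √6/42 ≈ 0.058321)
-1*(-12) - 3*(-3 + r)² = -1*(-12) - 3*(-3 + √6/42)² = 12 - 3*(-3 + √6/42)²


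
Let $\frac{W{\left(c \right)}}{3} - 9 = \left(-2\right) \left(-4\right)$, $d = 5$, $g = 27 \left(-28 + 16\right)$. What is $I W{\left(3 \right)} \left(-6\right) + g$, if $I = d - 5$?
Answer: $-324$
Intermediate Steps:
$g = -324$ ($g = 27 \left(-12\right) = -324$)
$W{\left(c \right)} = 51$ ($W{\left(c \right)} = 27 + 3 \left(\left(-2\right) \left(-4\right)\right) = 27 + 3 \cdot 8 = 27 + 24 = 51$)
$I = 0$ ($I = 5 - 5 = 0$)
$I W{\left(3 \right)} \left(-6\right) + g = 0 \cdot 51 \left(-6\right) - 324 = 0 \left(-6\right) - 324 = 0 - 324 = -324$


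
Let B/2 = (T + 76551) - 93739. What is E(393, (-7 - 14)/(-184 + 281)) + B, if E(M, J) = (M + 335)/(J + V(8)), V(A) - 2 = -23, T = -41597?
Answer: -17287834/147 ≈ -1.1760e+5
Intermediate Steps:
V(A) = -21 (V(A) = 2 - 23 = -21)
E(M, J) = (335 + M)/(-21 + J) (E(M, J) = (M + 335)/(J - 21) = (335 + M)/(-21 + J))
B = -117570 (B = 2*((-41597 + 76551) - 93739) = 2*(34954 - 93739) = 2*(-58785) = -117570)
E(393, (-7 - 14)/(-184 + 281)) + B = (335 + 393)/(-21 + (-7 - 14)/(-184 + 281)) - 117570 = 728/(-21 - 21/97) - 117570 = 728/(-2058/97) - 117570 = -97/2058*728 - 117570 = -5044/147 - 117570 = -17287834/147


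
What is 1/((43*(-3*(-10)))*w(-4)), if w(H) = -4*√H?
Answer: I/10320 ≈ 9.6899e-5*I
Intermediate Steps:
1/((43*(-3*(-10)))*w(-4)) = 1/((43*(-3*(-10)))*(-8*I)) = 1/((43*30)*(-8*I)) = 1/(1290*(-8*I)) = 1/(-10320*I) = I/10320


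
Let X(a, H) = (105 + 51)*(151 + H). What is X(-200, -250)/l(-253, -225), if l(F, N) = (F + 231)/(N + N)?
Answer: -315900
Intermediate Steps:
X(a, H) = 23556 + 156*H (X(a, H) = 156*(151 + H) = 23556 + 156*H)
l(F, N) = (231 + F)/(2*N) (l(F, N) = (231 + F)/((2*N)) = (231 + F)*(1/(2*N)) = (231 + F)/(2*N))
X(-200, -250)/l(-253, -225) = (23556 + 156*(-250))/(((1/2)*(231 - 253)/(-225))) = (23556 - 39000)/(((1/2)*(-1/225)*(-22))) = -15444/11/225 = -15444*225/11 = -315900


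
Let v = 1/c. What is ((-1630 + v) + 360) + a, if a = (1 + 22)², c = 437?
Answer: -323816/437 ≈ -741.00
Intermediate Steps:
a = 529 (a = 23² = 529)
v = 1/437 ≈ 0.0022883
((-1630 + v) + 360) + a = ((-1630 + 1/437) + 360) + 529 = (-712309/437 + 360) + 529 = -554989/437 + 529 = -323816/437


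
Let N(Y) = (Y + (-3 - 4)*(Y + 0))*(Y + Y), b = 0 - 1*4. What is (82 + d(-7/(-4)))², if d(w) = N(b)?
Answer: 12100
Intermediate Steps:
b = -4 (b = 0 - 4 = -4)
N(Y) = -12*Y² (N(Y) = (Y - 7*Y)*(2*Y) = (-6*Y)*(2*Y) = -12*Y²)
d(w) = -192 (d(w) = -12*(-4)² = -12*16 = -192)
(82 + d(-7/(-4)))² = (82 - 192)² = (-110)² = 12100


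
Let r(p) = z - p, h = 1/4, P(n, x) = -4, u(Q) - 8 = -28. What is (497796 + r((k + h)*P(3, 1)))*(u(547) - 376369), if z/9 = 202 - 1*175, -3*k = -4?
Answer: -187458784968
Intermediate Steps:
k = 4/3 (k = -⅓*(-4) = 4/3 ≈ 1.3333)
u(Q) = -20 (u(Q) = 8 - 28 = -20)
z = 243 (z = 9*(202 - 1*175) = 9*(202 - 175) = 9*27 = 243)
h = ¼ ≈ 0.25000
r(p) = 243 - p
(497796 + r((k + h)*P(3, 1)))*(u(547) - 376369) = (497796 + (243 - (4/3 + ¼)*(-4)))*(-20 - 376369) = (497796 + (243 - 19*(-4)/12))*(-376389) = (497796 + (243 - 1*(-19/3)))*(-376389) = (497796 + (243 + 19/3))*(-376389) = (497796 + 748/3)*(-376389) = (1494136/3)*(-376389) = -187458784968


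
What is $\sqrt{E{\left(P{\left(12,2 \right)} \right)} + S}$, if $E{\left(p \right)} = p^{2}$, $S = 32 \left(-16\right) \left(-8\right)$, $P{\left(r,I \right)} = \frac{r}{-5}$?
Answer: $\frac{4 \sqrt{6409}}{5} \approx 64.045$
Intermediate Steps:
$P{\left(r,I \right)} = - \frac{r}{5}$ ($P{\left(r,I \right)} = r \left(- \frac{1}{5}\right) = - \frac{r}{5}$)
$S = 4096$ ($S = \left(-512\right) \left(-8\right) = 4096$)
$\sqrt{E{\left(P{\left(12,2 \right)} \right)} + S} = \sqrt{\left(\left(- \frac{1}{5}\right) 12\right)^{2} + 4096} = \sqrt{\left(- \frac{12}{5}\right)^{2} + 4096} = \sqrt{\frac{144}{25} + 4096} = \sqrt{\frac{102544}{25}} = \frac{4 \sqrt{6409}}{5}$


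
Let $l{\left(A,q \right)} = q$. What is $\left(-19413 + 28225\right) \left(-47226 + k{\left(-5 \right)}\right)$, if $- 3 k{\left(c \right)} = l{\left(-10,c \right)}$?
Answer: $- \frac{1248422476}{3} \approx -4.1614 \cdot 10^{8}$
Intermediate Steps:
$k{\left(c \right)} = - \frac{c}{3}$
$\left(-19413 + 28225\right) \left(-47226 + k{\left(-5 \right)}\right) = \left(-19413 + 28225\right) \left(-47226 - - \frac{5}{3}\right) = 8812 \left(-47226 + \frac{5}{3}\right) = 8812 \left(- \frac{141673}{3}\right) = - \frac{1248422476}{3}$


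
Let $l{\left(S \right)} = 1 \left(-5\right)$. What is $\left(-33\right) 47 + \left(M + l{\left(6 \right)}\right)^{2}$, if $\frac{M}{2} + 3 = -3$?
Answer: $-1262$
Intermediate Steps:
$l{\left(S \right)} = -5$
$M = -12$ ($M = -6 + 2 \left(-3\right) = -6 - 6 = -12$)
$\left(-33\right) 47 + \left(M + l{\left(6 \right)}\right)^{2} = \left(-33\right) 47 + \left(-12 - 5\right)^{2} = -1551 + \left(-17\right)^{2} = -1551 + 289 = -1262$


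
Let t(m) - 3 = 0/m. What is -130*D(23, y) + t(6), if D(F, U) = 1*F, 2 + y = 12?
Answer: -2987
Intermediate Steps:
y = 10 (y = -2 + 12 = 10)
D(F, U) = F
t(m) = 3 (t(m) = 3 + 0/m = 3 + 0 = 3)
-130*D(23, y) + t(6) = -130*23 + 3 = -2990 + 3 = -2987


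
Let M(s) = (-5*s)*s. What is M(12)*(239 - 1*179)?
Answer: -43200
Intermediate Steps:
M(s) = -5*s²
M(12)*(239 - 1*179) = (-5*12²)*(239 - 1*179) = (-5*144)*(239 - 179) = -720*60 = -43200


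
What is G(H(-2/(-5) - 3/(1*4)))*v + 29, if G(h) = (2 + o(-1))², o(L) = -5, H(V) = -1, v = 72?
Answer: 677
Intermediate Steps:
G(h) = 9 (G(h) = (2 - 5)² = (-3)² = 9)
G(H(-2/(-5) - 3/(1*4)))*v + 29 = 9*72 + 29 = 648 + 29 = 677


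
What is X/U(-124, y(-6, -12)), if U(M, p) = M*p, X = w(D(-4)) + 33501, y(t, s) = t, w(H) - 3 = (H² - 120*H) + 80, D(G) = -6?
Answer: 8585/186 ≈ 46.156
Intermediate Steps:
w(H) = 83 + H² - 120*H (w(H) = 3 + ((H² - 120*H) + 80) = 3 + (80 + H² - 120*H) = 83 + H² - 120*H)
X = 34340 (X = (83 + (-6)² - 120*(-6)) + 33501 = (83 + 36 + 720) + 33501 = 839 + 33501 = 34340)
X/U(-124, y(-6, -12)) = 34340/((-124*(-6))) = 34340/744 = 34340*(1/744) = 8585/186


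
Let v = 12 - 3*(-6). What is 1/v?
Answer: 1/30 ≈ 0.033333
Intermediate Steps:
v = 30 (v = 12 + 18 = 30)
1/v = 1/30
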